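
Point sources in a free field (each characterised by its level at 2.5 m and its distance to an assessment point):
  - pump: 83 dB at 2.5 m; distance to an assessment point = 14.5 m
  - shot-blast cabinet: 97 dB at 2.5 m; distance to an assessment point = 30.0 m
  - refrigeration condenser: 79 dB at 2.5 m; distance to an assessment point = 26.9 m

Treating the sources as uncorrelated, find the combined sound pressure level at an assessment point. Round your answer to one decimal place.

First find each source's level at the receiver (point-source: −20·log₁₀(r/r_ref)), then combine on an intensity basis.
pump: 83 − 20·log₁₀(14.5/2.5) = 83 − 15.27 = 67.73 dB.
shot-blast cabinet: 97 − 20·log₁₀(30.0/2.5) = 97 − 21.58 = 75.42 dB.
refrigeration condenser: 79 − 20·log₁₀(26.9/2.5) = 79 − 20.64 = 58.36 dB.
Σ 10^(L/10) = 4.142e+07 → L_total = 10·log₁₀(4.142e+07) = 76.17 dB.

76.2 dB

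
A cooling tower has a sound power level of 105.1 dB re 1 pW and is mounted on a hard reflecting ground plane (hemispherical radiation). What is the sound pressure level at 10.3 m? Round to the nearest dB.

The power spreads over a hemisphere of area 2π·r², so L_p = L_w − 10·log₁₀(2π·r²).
2π·r² = 666.6 m², 10·log₁₀ of that is 28.239 dB.
L_p = 105.1 − 28.239 = 76.86 dB.

77 dB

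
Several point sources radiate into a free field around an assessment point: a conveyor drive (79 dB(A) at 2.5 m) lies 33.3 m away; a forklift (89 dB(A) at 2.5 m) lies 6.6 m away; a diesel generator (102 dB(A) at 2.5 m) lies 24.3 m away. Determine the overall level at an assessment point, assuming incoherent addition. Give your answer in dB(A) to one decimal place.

Propagate each source to the receiver with L = L_ref − 20·log₁₀(r/r_ref), then add intensities.
conveyor drive: 79 − 20·log₁₀(33.3/2.5) = 79 − 22.49 = 56.51 dB(A).
forklift: 89 − 20·log₁₀(6.6/2.5) = 89 − 8.43 = 80.57 dB(A).
diesel generator: 102 − 20·log₁₀(24.3/2.5) = 102 − 19.75 = 82.25 dB(A).
Σ 10^(L/10) = 2.822e+08 → L_total = 10·log₁₀(2.822e+08) = 84.51 dB(A).

84.5 dB(A)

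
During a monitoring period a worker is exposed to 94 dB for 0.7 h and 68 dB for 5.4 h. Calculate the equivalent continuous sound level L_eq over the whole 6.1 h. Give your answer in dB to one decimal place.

84.7 dB

L_eq = 10·log₁₀[(1/T)·Σ tᵢ·10^(Lᵢ/10)] with T = 6.1 h.
Σ tᵢ·10^(Lᵢ/10) = 0.7·10^(94/10) + 5.4·10^(68/10) = 1.792e+09.
L_eq = 10·log₁₀(1.792e+09/6.1) = 84.68 dB.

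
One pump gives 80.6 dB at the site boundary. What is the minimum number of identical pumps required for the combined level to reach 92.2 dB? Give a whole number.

Need L₁ + 10·log₁₀ N ≥ 92.2, i.e. log₁₀ N ≥ 1.16.
N ≥ 10^(11.6/10) = 14.454, so N = 15.

15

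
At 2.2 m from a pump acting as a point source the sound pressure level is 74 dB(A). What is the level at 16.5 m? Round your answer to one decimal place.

56.5 dB(A)

Spherical spreading from a point source gives a 20·log₁₀(r₂/r₁) drop.
L₂ = 74 − 20·log₁₀(16.5/2.2) = 74 − 17.501 = 56.50 dB(A).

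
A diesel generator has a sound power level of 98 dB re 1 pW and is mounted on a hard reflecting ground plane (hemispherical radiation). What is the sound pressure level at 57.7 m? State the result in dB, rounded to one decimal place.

54.8 dB

Free-field hemispherical radiation: L_p = L_w − 10·log₁₀(2π·r²), r = 57.7 m.
2π·r² = 2.092e+04 m², 10·log₁₀ of that is 43.205 dB.
L_p = 98 − 43.205 = 54.79 dB.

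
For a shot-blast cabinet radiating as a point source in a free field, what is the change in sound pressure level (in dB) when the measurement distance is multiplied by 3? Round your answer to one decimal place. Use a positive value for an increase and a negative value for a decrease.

-9.5 dB

Point-source spreading: ΔL = −20·log₁₀(r₂/r₁).
ΔL = −20·log₁₀(3) = -9.54 dB.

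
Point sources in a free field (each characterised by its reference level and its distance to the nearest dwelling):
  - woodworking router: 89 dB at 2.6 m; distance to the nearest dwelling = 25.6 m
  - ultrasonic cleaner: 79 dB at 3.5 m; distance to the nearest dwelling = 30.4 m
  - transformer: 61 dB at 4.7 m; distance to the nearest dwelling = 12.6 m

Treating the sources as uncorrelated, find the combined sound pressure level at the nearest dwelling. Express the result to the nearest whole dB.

First find each source's level at the receiver (point-source: −20·log₁₀(r/r_ref)), then combine on an intensity basis.
woodworking router: 89 − 20·log₁₀(25.6/2.6) = 89 − 19.87 = 69.13 dB.
ultrasonic cleaner: 79 − 20·log₁₀(30.4/3.5) = 79 − 18.78 = 60.22 dB.
transformer: 61 − 20·log₁₀(12.6/4.7) = 61 − 8.57 = 52.43 dB.
Σ 10^(L/10) = 9.422e+06 → L_total = 10·log₁₀(9.422e+06) = 69.74 dB.

70 dB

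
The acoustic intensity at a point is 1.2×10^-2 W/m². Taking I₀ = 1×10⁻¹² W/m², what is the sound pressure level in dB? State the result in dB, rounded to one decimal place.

100.8 dB

Dividing by I₀ shifts the exponent by 12: I/I₀ = 1.2×10^10.
L = 10·(0.0792 + 10) = 100.79 dB.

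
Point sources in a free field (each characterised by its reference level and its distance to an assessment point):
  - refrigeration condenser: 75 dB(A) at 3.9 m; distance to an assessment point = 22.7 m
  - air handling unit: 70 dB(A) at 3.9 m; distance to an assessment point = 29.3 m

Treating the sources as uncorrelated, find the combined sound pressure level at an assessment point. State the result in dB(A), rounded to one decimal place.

60.5 dB(A)

Apply inverse-square spreading to bring every level to the receiver, then sum 10^(L/10).
refrigeration condenser: 75 − 20·log₁₀(22.7/3.9) = 75 − 15.30 = 59.70 dB(A).
air handling unit: 70 − 20·log₁₀(29.3/3.9) = 70 − 17.52 = 52.48 dB(A).
Σ 10^(L/10) = 1.111e+06 → L_total = 10·log₁₀(1.111e+06) = 60.46 dB(A).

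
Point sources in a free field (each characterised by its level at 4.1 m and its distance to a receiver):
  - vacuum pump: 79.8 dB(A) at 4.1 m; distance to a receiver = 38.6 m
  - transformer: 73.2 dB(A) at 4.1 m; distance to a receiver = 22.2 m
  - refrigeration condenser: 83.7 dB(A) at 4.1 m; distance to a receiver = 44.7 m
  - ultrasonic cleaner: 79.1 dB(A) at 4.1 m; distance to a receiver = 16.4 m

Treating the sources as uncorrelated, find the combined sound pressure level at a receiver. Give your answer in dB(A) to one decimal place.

Apply inverse-square spreading to bring every level to the receiver, then sum 10^(L/10).
vacuum pump: 79.8 − 20·log₁₀(38.6/4.1) = 79.8 − 19.48 = 60.32 dB(A).
transformer: 73.2 − 20·log₁₀(22.2/4.1) = 73.2 − 14.67 = 58.53 dB(A).
refrigeration condenser: 83.7 − 20·log₁₀(44.7/4.1) = 83.7 − 20.75 = 62.95 dB(A).
ultrasonic cleaner: 79.1 − 20·log₁₀(16.4/4.1) = 79.1 − 12.04 = 67.06 dB(A).
Σ 10^(L/10) = 8.842e+06 → L_total = 10·log₁₀(8.842e+06) = 69.47 dB(A).

69.5 dB(A)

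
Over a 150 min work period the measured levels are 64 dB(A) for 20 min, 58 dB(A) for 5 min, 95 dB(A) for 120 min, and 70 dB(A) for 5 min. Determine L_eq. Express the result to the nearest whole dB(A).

Weight each interval's intensity by its duration and average over T = 150 min:
Σ tᵢ·10^(Lᵢ/10) = 20·10^(64/10) + 5·10^(58/10) + 120·10^(95/10) + 5·10^(70/10) = 3.796e+11.
L_eq = 10·log₁₀(3.796e+11/150) = 94.03 dB(A).

94 dB(A)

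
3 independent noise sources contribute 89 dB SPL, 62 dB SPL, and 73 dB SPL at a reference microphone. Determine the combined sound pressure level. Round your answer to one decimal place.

For uncorrelated sources the intensities add, so convert each level to linear form, sum, and take 10·log₁₀ of the total.
Σ 10^(L/10) = 10^(89/10) + 10^(62/10) + 10^(73/10) = 8.159e+08.
L_total = 10·log₁₀(8.159e+08) = 89.12 dB SPL.

89.1 dB SPL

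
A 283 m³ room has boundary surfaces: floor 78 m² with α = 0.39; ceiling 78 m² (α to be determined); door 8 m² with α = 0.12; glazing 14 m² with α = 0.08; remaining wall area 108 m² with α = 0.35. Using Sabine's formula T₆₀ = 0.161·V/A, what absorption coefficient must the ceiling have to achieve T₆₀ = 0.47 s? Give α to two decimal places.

From T₆₀ = 0.161·V/A, the target T₆₀ = 0.47 s needs A = 0.161·283/0.47 = 96.94 m².
Absorption from the other surfaces = 78·0.39 + 8·0.12 + 14·0.08 + 108·0.35 = 70.30 m², so the ceiling must supply 26.64 m² over 78 m².
α = 26.64/78 = 0.342.

0.34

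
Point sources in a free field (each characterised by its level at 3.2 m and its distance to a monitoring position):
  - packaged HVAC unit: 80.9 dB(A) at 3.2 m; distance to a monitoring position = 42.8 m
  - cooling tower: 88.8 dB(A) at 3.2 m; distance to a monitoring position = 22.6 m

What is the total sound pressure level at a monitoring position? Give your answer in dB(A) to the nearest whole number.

72 dB(A)

First find each source's level at the receiver (point-source: −20·log₁₀(r/r_ref)), then combine on an intensity basis.
packaged HVAC unit: 80.9 − 20·log₁₀(42.8/3.2) = 80.9 − 22.53 = 58.37 dB(A).
cooling tower: 88.8 − 20·log₁₀(22.6/3.2) = 88.8 − 16.98 = 71.82 dB(A).
Σ 10^(L/10) = 1.590e+07 → L_total = 10·log₁₀(1.590e+07) = 72.01 dB(A).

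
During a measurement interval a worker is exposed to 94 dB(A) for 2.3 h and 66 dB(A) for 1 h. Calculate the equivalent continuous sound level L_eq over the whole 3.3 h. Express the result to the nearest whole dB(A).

92 dB(A)

L_eq = 10·log₁₀[(1/T)·Σ tᵢ·10^(Lᵢ/10)] with T = 3.3 h.
Σ tᵢ·10^(Lᵢ/10) = 2.3·10^(94/10) + 1·10^(66/10) = 5.781e+09.
L_eq = 10·log₁₀(5.781e+09/3.3) = 92.44 dB(A).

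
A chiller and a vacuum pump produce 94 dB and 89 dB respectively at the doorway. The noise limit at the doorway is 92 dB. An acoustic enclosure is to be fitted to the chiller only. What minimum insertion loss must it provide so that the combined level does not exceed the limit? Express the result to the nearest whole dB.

5 dB

Fixed contribution from the other source: Σ 10^(L/10) = 10^(89/10) = 7.943e+08 (89.00 dB).
The limit corresponds to 10^(92/10) = 1.585e+09; subtracting the fixed part leaves 7.906e+08 for the chiller, i.e. 88.98 dB.
So the chiller must be reduced from 94 to 88.98 dB: IL = 5.02 dB.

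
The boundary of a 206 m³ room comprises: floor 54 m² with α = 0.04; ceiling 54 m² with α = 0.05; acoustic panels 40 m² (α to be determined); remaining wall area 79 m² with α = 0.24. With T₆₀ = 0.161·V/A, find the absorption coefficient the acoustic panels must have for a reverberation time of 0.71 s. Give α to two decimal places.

0.57

A = 0.161·V/T₆₀ = 0.161·206/0.71 = 46.71 m² sabins.
Absorption from the other surfaces = 54·0.04 + 54·0.05 + 79·0.24 = 23.82 m², so the acoustic panels must supply 22.89 m² over 40 m².
α = 22.89/40 = 0.572.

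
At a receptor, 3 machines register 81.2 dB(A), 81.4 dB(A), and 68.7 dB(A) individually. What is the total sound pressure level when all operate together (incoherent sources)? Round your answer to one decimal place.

Incoherent sources combine by intensity addition: L_total = 10·log₁₀(Σ 10^(L_i/10)).
Σ 10^(L/10) = 10^(81.2/10) + 10^(81.4/10) + 10^(68.7/10) = 2.773e+08.
L_total = 10·log₁₀(2.773e+08) = 84.43 dB(A).

84.4 dB(A)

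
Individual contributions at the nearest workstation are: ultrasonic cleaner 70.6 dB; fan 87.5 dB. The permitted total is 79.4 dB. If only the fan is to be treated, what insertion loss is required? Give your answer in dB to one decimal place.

8.7 dB

Everything except the fan sums to 10^(70.6/10) = 1.148e+07 in linear terms, 70.60 dB.
The limit corresponds to 10^(79.4/10) = 8.710e+07; subtracting the fixed part leaves 7.561e+07 for the fan, i.e. 78.79 dB.
So the fan must be reduced from 87.5 to 78.79 dB: IL = 8.71 dB.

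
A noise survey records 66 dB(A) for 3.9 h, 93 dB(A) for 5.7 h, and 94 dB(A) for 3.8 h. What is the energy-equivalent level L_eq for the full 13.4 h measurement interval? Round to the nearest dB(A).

92 dB(A)

The energy average is taken in the linear domain: L_eq = 10·log₁₀[(Σ tᵢ·10^(Lᵢ/10))/T], T = 13.4 h.
Σ tᵢ·10^(Lᵢ/10) = 3.9·10^(66/10) + 5.7·10^(93/10) + 3.8·10^(94/10) = 2.093e+10.
L_eq = 10·log₁₀(2.093e+10/13.4) = 91.94 dB(A).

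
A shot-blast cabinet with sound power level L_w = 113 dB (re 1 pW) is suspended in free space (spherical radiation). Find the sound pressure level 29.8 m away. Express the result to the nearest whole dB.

L_p = L_w − 10·log₁₀(4π·r²) with r = 29.8 m.
4π·r² = 1.116e+04 m², 10·log₁₀ of that is 40.476 dB.
L_p = 113 − 40.476 = 72.52 dB.

73 dB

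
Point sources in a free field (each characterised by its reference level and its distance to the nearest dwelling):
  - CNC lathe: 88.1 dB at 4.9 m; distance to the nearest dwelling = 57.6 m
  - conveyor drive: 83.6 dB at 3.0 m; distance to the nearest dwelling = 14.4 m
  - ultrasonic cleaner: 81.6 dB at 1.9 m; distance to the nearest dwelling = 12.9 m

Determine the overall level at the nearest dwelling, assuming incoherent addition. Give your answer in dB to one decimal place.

Propagate each source to the receiver with L = L_ref − 20·log₁₀(r/r_ref), then add intensities.
CNC lathe: 88.1 − 20·log₁₀(57.6/4.9) = 88.1 − 21.40 = 66.70 dB.
conveyor drive: 83.6 − 20·log₁₀(14.4/3.0) = 83.6 − 13.62 = 69.98 dB.
ultrasonic cleaner: 81.6 − 20·log₁₀(12.9/1.9) = 81.6 − 16.64 = 64.96 dB.
Σ 10^(L/10) = 1.775e+07 → L_total = 10·log₁₀(1.775e+07) = 72.49 dB.

72.5 dB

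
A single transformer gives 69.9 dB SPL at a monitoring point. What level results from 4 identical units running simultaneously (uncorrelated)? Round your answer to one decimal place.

75.9 dB SPL

With 4 equal, uncorrelated contributions the intensity is 4× that of one unit, giving a rise of 10·log₁₀ 4.
L_total = 69.9 + 10·log₁₀(4) = 69.9 + 6.021 = 75.92 dB SPL.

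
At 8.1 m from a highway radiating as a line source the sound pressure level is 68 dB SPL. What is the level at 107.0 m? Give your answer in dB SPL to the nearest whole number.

57 dB SPL

Cylindrical spreading from a line source gives a 10·log₁₀(r₂/r₁) drop.
L₂ = 68 − 10·log₁₀(107.0/8.1) = 68 − 11.209 = 56.79 dB SPL.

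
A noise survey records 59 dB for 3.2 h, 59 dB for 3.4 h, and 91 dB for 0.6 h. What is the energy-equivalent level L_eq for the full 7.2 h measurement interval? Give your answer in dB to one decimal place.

L_eq = 10·log₁₀[(1/T)·Σ tᵢ·10^(Lᵢ/10)] with T = 7.2 h.
Σ tᵢ·10^(Lᵢ/10) = 3.2·10^(59/10) + 3.4·10^(59/10) + 0.6·10^(91/10) = 7.606e+08.
L_eq = 10·log₁₀(7.606e+08/7.2) = 80.24 dB.

80.2 dB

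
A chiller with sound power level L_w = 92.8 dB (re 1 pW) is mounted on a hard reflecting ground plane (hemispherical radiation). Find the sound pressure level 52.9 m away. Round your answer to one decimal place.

L_p = L_w − 10·log₁₀(2π·r²) with r = 52.9 m.
2π·r² = 1.758e+04 m², 10·log₁₀ of that is 42.451 dB.
L_p = 92.8 − 42.451 = 50.35 dB.

50.3 dB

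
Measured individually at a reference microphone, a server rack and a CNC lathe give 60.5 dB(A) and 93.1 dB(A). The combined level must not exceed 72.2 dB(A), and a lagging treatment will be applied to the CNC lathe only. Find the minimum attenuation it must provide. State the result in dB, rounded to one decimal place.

Fixed contribution from the other source: Σ 10^(L/10) = 10^(60.5/10) = 1.122e+06 (60.50 dB(A)).
The limit corresponds to 10^(72.2/10) = 1.660e+07; subtracting the fixed part leaves 1.547e+07 for the CNC lathe, i.e. 71.90 dB(A).
So the CNC lathe must be reduced from 93.1 to 71.90 dB(A): IL = 21.20 dB.

21.2 dB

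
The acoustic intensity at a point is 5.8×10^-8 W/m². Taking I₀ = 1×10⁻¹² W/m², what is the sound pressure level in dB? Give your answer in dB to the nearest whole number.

48 dB

Dividing by I₀ shifts the exponent by 12: I/I₀ = 5.8×10^4.
L = 10·(0.7634 + 4) = 47.63 dB.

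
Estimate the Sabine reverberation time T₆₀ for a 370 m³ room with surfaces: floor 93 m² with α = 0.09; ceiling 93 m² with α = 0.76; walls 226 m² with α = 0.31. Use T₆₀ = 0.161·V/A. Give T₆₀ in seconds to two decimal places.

0.40 s

Total absorption A = 93·0.09 + 93·0.76 + 226·0.31 = 149.11 m² sabins.
T₆₀ = 0.161 × 370 / 149.11 = 0.400 s.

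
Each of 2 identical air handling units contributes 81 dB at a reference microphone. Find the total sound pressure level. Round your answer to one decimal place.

84.0 dB

With 2 equal, uncorrelated contributions the intensity is 2× that of one unit, giving a rise of 10·log₁₀ 2.
L_total = 81 + 10·log₁₀(2) = 81 + 3.010 = 84.01 dB.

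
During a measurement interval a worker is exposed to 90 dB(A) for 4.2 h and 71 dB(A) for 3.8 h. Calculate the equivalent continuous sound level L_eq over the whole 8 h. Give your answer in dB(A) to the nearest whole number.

Weight each interval's intensity by its duration and average over T = 8 h:
Σ tᵢ·10^(Lᵢ/10) = 4.2·10^(90/10) + 3.8·10^(71/10) = 4.248e+09.
L_eq = 10·log₁₀(4.248e+09/8) = 87.25 dB(A).

87 dB(A)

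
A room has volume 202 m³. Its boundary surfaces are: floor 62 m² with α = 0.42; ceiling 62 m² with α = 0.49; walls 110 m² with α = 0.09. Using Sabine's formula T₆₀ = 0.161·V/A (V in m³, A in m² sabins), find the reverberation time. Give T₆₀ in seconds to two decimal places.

Summing Sᵢαᵢ: 62·0.42 + 62·0.49 + 110·0.09 = 66.32 m².
T₆₀ = 0.161 × 202 / 66.32 = 0.490 s.

0.49 s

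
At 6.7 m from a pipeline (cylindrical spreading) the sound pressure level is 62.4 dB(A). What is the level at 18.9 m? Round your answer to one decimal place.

57.9 dB(A)

For a line source, L₂ = L₁ − 10·log₁₀(r₂/r₁).
L₂ = 62.4 − 10·log₁₀(18.9/6.7) = 62.4 − 4.504 = 57.90 dB(A).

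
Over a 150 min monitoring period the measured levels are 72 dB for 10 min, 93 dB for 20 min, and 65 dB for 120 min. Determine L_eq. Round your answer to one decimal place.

The energy average is taken in the linear domain: L_eq = 10·log₁₀[(Σ tᵢ·10^(Lᵢ/10))/T], T = 150 min.
Σ tᵢ·10^(Lᵢ/10) = 10·10^(72/10) + 20·10^(93/10) + 120·10^(65/10) = 4.044e+10.
L_eq = 10·log₁₀(4.044e+10/150) = 84.31 dB.

84.3 dB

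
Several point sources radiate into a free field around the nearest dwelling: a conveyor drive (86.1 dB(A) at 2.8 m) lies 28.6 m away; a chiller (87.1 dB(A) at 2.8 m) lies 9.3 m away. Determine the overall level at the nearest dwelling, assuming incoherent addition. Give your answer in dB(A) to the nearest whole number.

77 dB(A)

First find each source's level at the receiver (point-source: −20·log₁₀(r/r_ref)), then combine on an intensity basis.
conveyor drive: 86.1 − 20·log₁₀(28.6/2.8) = 86.1 − 20.18 = 65.92 dB(A).
chiller: 87.1 − 20·log₁₀(9.3/2.8) = 87.1 − 10.43 = 76.67 dB(A).
Σ 10^(L/10) = 5.039e+07 → L_total = 10·log₁₀(5.039e+07) = 77.02 dB(A).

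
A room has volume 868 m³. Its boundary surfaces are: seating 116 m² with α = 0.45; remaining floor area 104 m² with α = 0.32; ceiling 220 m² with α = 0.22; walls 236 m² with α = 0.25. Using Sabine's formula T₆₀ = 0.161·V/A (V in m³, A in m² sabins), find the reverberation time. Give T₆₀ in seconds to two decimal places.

0.72 s

Total absorption A = 116·0.45 + 104·0.32 + 220·0.22 + 236·0.25 = 192.88 m² sabins.
T₆₀ = 0.161·V/A = 0.161·868/192.88 = 0.725 s.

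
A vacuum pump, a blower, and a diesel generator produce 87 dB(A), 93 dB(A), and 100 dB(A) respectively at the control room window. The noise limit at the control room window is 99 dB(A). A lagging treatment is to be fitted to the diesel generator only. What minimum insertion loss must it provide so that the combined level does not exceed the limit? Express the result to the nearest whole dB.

3 dB

Fixed contribution from the other sources: Σ 10^(L/10) = 10^(87/10) + 10^(93/10) = 2.496e+09 (93.97 dB(A)).
To meet 99 dB(A) overall, the treated diesel generator may contribute at most 10^(99/10) − 2.496e+09 = 5.447e+09, i.e. 97.36 dB(A).
So the diesel generator must be reduced from 100 to 97.36 dB(A): IL = 2.64 dB.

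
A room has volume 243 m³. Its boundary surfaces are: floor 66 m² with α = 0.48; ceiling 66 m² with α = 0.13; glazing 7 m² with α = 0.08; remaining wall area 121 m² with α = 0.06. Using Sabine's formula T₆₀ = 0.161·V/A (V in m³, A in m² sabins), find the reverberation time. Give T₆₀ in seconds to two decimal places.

0.81 s

Summing Sᵢαᵢ: 66·0.48 + 66·0.13 + 7·0.08 + 121·0.06 = 48.08 m².
T₆₀ = 0.161 × 243 / 48.08 = 0.814 s.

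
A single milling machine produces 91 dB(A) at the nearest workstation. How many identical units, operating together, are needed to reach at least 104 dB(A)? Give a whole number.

20

Need L₁ + 10·log₁₀ N ≥ 104, i.e. log₁₀ N ≥ 1.30.
N ≥ 10^(13.0/10) = 19.953, so N = 20.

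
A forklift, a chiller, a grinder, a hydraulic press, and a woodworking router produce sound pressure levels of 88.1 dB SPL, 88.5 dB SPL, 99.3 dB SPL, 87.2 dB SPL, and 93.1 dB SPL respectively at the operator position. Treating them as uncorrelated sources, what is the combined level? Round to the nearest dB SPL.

Incoherent sources combine by intensity addition: L_total = 10·log₁₀(Σ 10^(L_i/10)).
Σ 10^(L/10) = 10^(88.1/10) + 10^(88.5/10) + 10^(99.3/10) + 10^(87.2/10) + 10^(93.1/10) = 1.243e+10.
L_total = 10·log₁₀(1.243e+10) = 100.95 dB SPL.

101 dB SPL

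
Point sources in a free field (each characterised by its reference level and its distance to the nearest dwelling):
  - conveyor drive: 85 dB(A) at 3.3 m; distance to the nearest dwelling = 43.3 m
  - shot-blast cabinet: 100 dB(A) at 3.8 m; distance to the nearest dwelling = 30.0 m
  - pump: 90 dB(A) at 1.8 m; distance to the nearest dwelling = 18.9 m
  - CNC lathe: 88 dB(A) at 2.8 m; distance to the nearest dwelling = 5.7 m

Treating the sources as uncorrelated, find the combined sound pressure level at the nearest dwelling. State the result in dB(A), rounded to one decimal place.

First find each source's level at the receiver (point-source: −20·log₁₀(r/r_ref)), then combine on an intensity basis.
conveyor drive: 85 − 20·log₁₀(43.3/3.3) = 85 − 22.36 = 62.64 dB(A).
shot-blast cabinet: 100 − 20·log₁₀(30.0/3.8) = 100 − 17.95 = 82.05 dB(A).
pump: 90 − 20·log₁₀(18.9/1.8) = 90 − 20.42 = 69.58 dB(A).
CNC lathe: 88 − 20·log₁₀(5.7/2.8) = 88 − 6.17 = 81.83 dB(A).
Σ 10^(L/10) = 3.236e+08 → L_total = 10·log₁₀(3.236e+08) = 85.10 dB(A).

85.1 dB(A)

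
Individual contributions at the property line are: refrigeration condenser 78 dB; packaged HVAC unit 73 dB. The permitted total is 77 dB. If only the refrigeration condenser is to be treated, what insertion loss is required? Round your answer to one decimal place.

3.2 dB

The untreated sources together contribute 10^(73/10) = 1.995e+07, i.e. 73.00 dB.
The limit corresponds to 10^(77/10) = 5.012e+07; subtracting the fixed part leaves 3.017e+07 for the refrigeration condenser, i.e. 74.80 dB.
Required insertion loss = 78 − 74.80 = 3.20 dB.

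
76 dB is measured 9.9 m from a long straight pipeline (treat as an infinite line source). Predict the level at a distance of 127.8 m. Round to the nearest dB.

65 dB

For a line source, L₂ = L₁ − 10·log₁₀(r₂/r₁).
L₂ = 76 − 10·log₁₀(127.8/9.9) = 76 − 11.109 = 64.89 dB.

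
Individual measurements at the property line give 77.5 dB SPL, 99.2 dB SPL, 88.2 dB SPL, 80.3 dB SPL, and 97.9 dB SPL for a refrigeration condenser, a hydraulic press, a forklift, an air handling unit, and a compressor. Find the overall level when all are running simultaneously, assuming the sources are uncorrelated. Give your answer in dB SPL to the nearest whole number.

Incoherent sources combine by intensity addition: L_total = 10·log₁₀(Σ 10^(L_i/10)).
Σ 10^(L/10) = 10^(77.5/10) + 10^(99.2/10) + 10^(88.2/10) + 10^(80.3/10) + 10^(97.9/10) = 1.531e+10.
L_total = 10·log₁₀(1.531e+10) = 101.85 dB SPL.

102 dB SPL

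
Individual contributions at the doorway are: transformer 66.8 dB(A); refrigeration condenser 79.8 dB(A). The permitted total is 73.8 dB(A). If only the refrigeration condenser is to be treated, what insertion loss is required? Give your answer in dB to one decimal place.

7.0 dB

Fixed contribution from the other source: Σ 10^(L/10) = 10^(66.8/10) = 4.786e+06 (66.80 dB(A)).
To meet 73.8 dB(A) overall, the treated refrigeration condenser may contribute at most 10^(73.8/10) − 4.786e+06 = 1.920e+07, i.e. 72.83 dB(A).
So the refrigeration condenser must be reduced from 79.8 to 72.83 dB(A): IL = 6.97 dB.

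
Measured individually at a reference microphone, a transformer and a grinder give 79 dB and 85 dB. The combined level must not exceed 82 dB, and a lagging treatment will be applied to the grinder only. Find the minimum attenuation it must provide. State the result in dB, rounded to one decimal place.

Fixed contribution from the other source: Σ 10^(L/10) = 10^(79/10) = 7.943e+07 (79.00 dB).
The limit corresponds to 10^(82/10) = 1.585e+08; subtracting the fixed part leaves 7.906e+07 for the grinder, i.e. 78.98 dB.
So the grinder must be reduced from 85 to 78.98 dB: IL = 6.02 dB.

6.0 dB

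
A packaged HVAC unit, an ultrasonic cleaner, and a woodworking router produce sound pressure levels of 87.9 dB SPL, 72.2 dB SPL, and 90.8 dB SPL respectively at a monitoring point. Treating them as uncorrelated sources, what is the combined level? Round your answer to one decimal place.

Incoherent sources combine by intensity addition: L_total = 10·log₁₀(Σ 10^(L_i/10)).
Σ 10^(L/10) = 10^(87.9/10) + 10^(72.2/10) + 10^(90.8/10) = 1.835e+09.
L_total = 10·log₁₀(1.835e+09) = 92.64 dB SPL.

92.6 dB SPL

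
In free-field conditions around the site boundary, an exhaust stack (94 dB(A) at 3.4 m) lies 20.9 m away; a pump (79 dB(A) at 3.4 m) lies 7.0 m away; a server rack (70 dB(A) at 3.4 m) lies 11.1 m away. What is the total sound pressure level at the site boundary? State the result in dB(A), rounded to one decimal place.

Propagate each source to the receiver with L = L_ref − 20·log₁₀(r/r_ref), then add intensities.
exhaust stack: 94 − 20·log₁₀(20.9/3.4) = 94 − 15.77 = 78.23 dB(A).
pump: 79 − 20·log₁₀(7.0/3.4) = 79 − 6.27 = 72.73 dB(A).
server rack: 70 − 20·log₁₀(11.1/3.4) = 70 − 10.28 = 59.72 dB(A).
Σ 10^(L/10) = 8.615e+07 → L_total = 10·log₁₀(8.615e+07) = 79.35 dB(A).

79.4 dB(A)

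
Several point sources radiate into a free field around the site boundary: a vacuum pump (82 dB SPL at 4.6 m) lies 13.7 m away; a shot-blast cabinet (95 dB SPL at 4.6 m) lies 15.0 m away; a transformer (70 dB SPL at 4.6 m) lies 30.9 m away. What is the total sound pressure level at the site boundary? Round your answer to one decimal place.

85.0 dB SPL

Apply inverse-square spreading to bring every level to the receiver, then sum 10^(L/10).
vacuum pump: 82 − 20·log₁₀(13.7/4.6) = 82 − 9.48 = 72.52 dB SPL.
shot-blast cabinet: 95 − 20·log₁₀(15.0/4.6) = 95 − 10.27 = 84.73 dB SPL.
transformer: 70 − 20·log₁₀(30.9/4.6) = 70 − 16.54 = 53.46 dB SPL.
Σ 10^(L/10) = 3.155e+08 → L_total = 10·log₁₀(3.155e+08) = 84.99 dB SPL.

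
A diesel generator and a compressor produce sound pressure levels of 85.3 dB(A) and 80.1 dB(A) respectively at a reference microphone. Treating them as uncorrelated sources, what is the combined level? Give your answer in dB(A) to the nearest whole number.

86 dB(A)

For uncorrelated sources the intensities add, so convert each level to linear form, sum, and take 10·log₁₀ of the total.
Σ 10^(L/10) = 10^(85.3/10) + 10^(80.1/10) = 4.412e+08.
L_total = 10·log₁₀(4.412e+08) = 86.45 dB(A).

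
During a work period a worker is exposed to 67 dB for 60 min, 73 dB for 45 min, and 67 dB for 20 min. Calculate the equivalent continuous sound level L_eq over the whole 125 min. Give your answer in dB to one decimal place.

70.2 dB

The energy average is taken in the linear domain: L_eq = 10·log₁₀[(Σ tᵢ·10^(Lᵢ/10))/T], T = 125 min.
Σ tᵢ·10^(Lᵢ/10) = 60·10^(67/10) + 45·10^(73/10) + 20·10^(67/10) = 1.299e+09.
L_eq = 10·log₁₀(1.299e+09/125) = 70.17 dB.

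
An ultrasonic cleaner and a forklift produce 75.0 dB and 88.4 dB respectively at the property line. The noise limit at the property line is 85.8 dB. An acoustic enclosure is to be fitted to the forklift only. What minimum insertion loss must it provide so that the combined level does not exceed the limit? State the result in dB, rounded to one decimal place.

The untreated sources together contribute 10^(75.0/10) = 3.162e+07, i.e. 75.00 dB.
The limit corresponds to 10^(85.8/10) = 3.802e+08; subtracting the fixed part leaves 3.486e+08 for the forklift, i.e. 85.42 dB.
So the forklift must be reduced from 88.4 to 85.42 dB: IL = 2.98 dB.

3.0 dB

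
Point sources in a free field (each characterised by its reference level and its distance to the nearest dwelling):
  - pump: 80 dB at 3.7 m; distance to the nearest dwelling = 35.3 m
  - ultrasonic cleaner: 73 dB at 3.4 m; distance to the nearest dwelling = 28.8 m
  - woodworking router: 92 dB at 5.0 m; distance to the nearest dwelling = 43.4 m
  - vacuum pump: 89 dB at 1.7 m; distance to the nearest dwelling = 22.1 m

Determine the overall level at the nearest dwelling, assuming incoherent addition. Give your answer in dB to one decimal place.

74.3 dB

Apply inverse-square spreading to bring every level to the receiver, then sum 10^(L/10).
pump: 80 − 20·log₁₀(35.3/3.7) = 80 − 19.59 = 60.41 dB.
ultrasonic cleaner: 73 − 20·log₁₀(28.8/3.4) = 73 − 18.56 = 54.44 dB.
woodworking router: 92 − 20·log₁₀(43.4/5.0) = 92 − 18.77 = 73.23 dB.
vacuum pump: 89 − 20·log₁₀(22.1/1.7) = 89 − 22.28 = 66.72 dB.
Σ 10^(L/10) = 2.711e+07 → L_total = 10·log₁₀(2.711e+07) = 74.33 dB.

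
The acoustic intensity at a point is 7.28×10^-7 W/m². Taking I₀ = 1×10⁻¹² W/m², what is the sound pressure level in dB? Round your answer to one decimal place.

L = 10·log₁₀(I/I₀) = 10·log₁₀(7.28×10^-7/10⁻¹²) = 10·log₁₀(7.28×10^5).
L = 10·(0.8621 + 5) = 58.62 dB.

58.6 dB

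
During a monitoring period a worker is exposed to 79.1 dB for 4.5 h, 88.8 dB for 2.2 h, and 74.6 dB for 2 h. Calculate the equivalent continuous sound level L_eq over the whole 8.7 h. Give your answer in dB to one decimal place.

83.8 dB

Weight each interval's intensity by its duration and average over T = 8.7 h:
Σ tᵢ·10^(Lᵢ/10) = 4.5·10^(79.1/10) + 2.2·10^(88.8/10) + 2·10^(74.6/10) = 2.092e+09.
L_eq = 10·log₁₀(2.092e+09/8.7) = 83.81 dB.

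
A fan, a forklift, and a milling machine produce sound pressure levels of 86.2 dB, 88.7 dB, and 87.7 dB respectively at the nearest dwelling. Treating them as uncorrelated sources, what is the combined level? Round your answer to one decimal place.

92.4 dB

For uncorrelated sources the intensities add, so convert each level to linear form, sum, and take 10·log₁₀ of the total.
Σ 10^(L/10) = 10^(86.2/10) + 10^(88.7/10) + 10^(87.7/10) = 1.747e+09.
L_total = 10·log₁₀(1.747e+09) = 92.42 dB.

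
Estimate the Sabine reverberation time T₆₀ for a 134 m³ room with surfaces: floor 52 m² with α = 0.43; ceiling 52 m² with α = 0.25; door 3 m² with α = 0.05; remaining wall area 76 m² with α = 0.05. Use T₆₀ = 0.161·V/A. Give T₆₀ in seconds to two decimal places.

A = Σ Sᵢαᵢ = 52·0.43 + 52·0.25 + 3·0.05 + 76·0.05 = 39.31 m².
T₆₀ = 0.161·V/A = 0.161·134/39.31 = 0.549 s.

0.55 s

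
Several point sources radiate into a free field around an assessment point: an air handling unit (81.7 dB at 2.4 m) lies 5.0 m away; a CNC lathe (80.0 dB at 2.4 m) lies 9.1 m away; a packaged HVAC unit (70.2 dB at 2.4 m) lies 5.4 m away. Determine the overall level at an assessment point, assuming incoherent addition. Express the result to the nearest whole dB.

76 dB

Apply inverse-square spreading to bring every level to the receiver, then sum 10^(L/10).
air handling unit: 81.7 − 20·log₁₀(5.0/2.4) = 81.7 − 6.38 = 75.32 dB.
CNC lathe: 80.0 − 20·log₁₀(9.1/2.4) = 80.0 − 11.58 = 68.42 dB.
packaged HVAC unit: 70.2 − 20·log₁₀(5.4/2.4) = 70.2 − 7.04 = 63.16 dB.
Σ 10^(L/10) = 4.310e+07 → L_total = 10·log₁₀(4.310e+07) = 76.35 dB.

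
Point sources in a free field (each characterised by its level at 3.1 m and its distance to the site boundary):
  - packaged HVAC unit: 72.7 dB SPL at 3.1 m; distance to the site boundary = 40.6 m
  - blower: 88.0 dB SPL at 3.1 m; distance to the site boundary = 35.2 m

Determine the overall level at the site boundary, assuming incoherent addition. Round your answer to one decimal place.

Propagate each source to the receiver with L = L_ref − 20·log₁₀(r/r_ref), then add intensities.
packaged HVAC unit: 72.7 − 20·log₁₀(40.6/3.1) = 72.7 − 22.34 = 50.36 dB SPL.
blower: 88.0 − 20·log₁₀(35.2/3.1) = 88.0 − 21.10 = 66.90 dB SPL.
Σ 10^(L/10) = 5.002e+06 → L_total = 10·log₁₀(5.002e+06) = 66.99 dB SPL.

67.0 dB SPL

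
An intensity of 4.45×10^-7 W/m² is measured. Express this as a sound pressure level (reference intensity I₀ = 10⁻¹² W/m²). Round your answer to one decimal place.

L = 10·log₁₀(I/I₀) = 10·log₁₀(4.45×10^-7/10⁻¹²) = 10·log₁₀(4.45×10^5).
L = 10·(0.6484 + 5) = 56.48 dB.

56.5 dB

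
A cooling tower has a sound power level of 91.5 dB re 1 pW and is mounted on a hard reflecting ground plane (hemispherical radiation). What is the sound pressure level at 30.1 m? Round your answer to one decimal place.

53.9 dB

L_p = L_w − 10·log₁₀(2π·r²) with r = 30.1 m.
2π·r² = 5693 m², 10·log₁₀ of that is 37.553 dB.
L_p = 91.5 − 37.553 = 53.95 dB.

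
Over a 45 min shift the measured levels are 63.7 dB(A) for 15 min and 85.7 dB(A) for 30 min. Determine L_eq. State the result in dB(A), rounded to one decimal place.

84.0 dB(A)

The energy average is taken in the linear domain: L_eq = 10·log₁₀[(Σ tᵢ·10^(Lᵢ/10))/T], T = 45 min.
Σ tᵢ·10^(Lᵢ/10) = 15·10^(63.7/10) + 30·10^(85.7/10) = 1.118e+10.
L_eq = 10·log₁₀(1.118e+10/45) = 83.95 dB(A).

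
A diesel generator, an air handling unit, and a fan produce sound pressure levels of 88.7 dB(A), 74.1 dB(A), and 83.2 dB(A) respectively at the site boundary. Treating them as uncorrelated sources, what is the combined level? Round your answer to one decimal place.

89.9 dB(A)

For uncorrelated sources the intensities add, so convert each level to linear form, sum, and take 10·log₁₀ of the total.
Σ 10^(L/10) = 10^(88.7/10) + 10^(74.1/10) + 10^(83.2/10) = 9.759e+08.
L_total = 10·log₁₀(9.759e+08) = 89.89 dB(A).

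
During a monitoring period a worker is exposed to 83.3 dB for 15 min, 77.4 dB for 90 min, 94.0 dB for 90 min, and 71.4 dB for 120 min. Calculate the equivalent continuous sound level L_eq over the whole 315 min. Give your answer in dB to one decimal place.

The energy average is taken in the linear domain: L_eq = 10·log₁₀[(Σ tᵢ·10^(Lᵢ/10))/T], T = 315 min.
Σ tᵢ·10^(Lᵢ/10) = 15·10^(83.3/10) + 90·10^(77.4/10) + 90·10^(94.0/10) + 120·10^(71.4/10) = 2.359e+11.
L_eq = 10·log₁₀(2.359e+11/315) = 88.74 dB.

88.7 dB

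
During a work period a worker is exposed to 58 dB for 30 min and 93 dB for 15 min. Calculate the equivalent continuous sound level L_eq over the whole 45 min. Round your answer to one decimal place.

88.2 dB

L_eq = 10·log₁₀[(1/T)·Σ tᵢ·10^(Lᵢ/10)] with T = 45 min.
Σ tᵢ·10^(Lᵢ/10) = 30·10^(58/10) + 15·10^(93/10) = 2.995e+10.
L_eq = 10·log₁₀(2.995e+10/45) = 88.23 dB.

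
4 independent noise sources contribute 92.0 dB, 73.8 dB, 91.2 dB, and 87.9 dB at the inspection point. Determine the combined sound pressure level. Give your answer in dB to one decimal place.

For uncorrelated sources the intensities add, so convert each level to linear form, sum, and take 10·log₁₀ of the total.
Σ 10^(L/10) = 10^(92.0/10) + 10^(73.8/10) + 10^(91.2/10) + 10^(87.9/10) = 3.544e+09.
L_total = 10·log₁₀(3.544e+09) = 95.49 dB.

95.5 dB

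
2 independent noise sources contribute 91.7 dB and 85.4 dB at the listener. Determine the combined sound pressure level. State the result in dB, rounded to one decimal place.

92.6 dB

For uncorrelated sources the intensities add, so convert each level to linear form, sum, and take 10·log₁₀ of the total.
Σ 10^(L/10) = 10^(91.7/10) + 10^(85.4/10) = 1.826e+09.
L_total = 10·log₁₀(1.826e+09) = 92.61 dB.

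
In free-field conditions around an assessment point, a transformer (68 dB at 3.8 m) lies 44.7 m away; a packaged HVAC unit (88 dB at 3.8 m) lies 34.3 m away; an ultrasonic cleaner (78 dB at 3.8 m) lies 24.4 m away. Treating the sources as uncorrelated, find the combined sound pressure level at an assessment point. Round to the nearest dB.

70 dB

First find each source's level at the receiver (point-source: −20·log₁₀(r/r_ref)), then combine on an intensity basis.
transformer: 68 − 20·log₁₀(44.7/3.8) = 68 − 21.41 = 46.59 dB.
packaged HVAC unit: 88 − 20·log₁₀(34.3/3.8) = 88 − 19.11 = 68.89 dB.
ultrasonic cleaner: 78 − 20·log₁₀(24.4/3.8) = 78 − 16.15 = 61.85 dB.
Σ 10^(L/10) = 9.320e+06 → L_total = 10·log₁₀(9.320e+06) = 69.69 dB.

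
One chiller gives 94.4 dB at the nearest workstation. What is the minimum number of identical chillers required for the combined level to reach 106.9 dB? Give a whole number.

18

The shortfall is 106.9 − 94.4 = 12.5 dB, and N units add 10·log₁₀ N, so need 10·log₁₀ N ≥ 12.5.
N ≥ 10^(12.5/10) = 17.783, so N = 18.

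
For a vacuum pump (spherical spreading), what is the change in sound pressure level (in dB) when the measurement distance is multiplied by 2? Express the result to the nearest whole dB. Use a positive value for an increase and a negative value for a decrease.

Point-source spreading: ΔL = −20·log₁₀(r₂/r₁).
ΔL = −20·log₁₀(2) = -6.02 dB.

-6 dB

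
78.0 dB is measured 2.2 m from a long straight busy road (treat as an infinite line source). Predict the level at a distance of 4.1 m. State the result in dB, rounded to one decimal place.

Line-source attenuation: ΔL = 10·log₁₀(r₂/r₁) = 10·log₁₀(4.1/2.2) = 2.704 dB.
L₂ = 78.0 − 10·log₁₀(4.1/2.2) = 78.0 − 2.704 = 75.30 dB.

75.3 dB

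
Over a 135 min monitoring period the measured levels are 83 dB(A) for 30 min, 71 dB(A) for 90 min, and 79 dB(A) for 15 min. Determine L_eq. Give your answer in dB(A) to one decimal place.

L_eq = 10·log₁₀[(1/T)·Σ tᵢ·10^(Lᵢ/10)] with T = 135 min.
Σ tᵢ·10^(Lᵢ/10) = 30·10^(83/10) + 90·10^(71/10) + 15·10^(79/10) = 8.310e+09.
L_eq = 10·log₁₀(8.310e+09/135) = 77.89 dB(A).

77.9 dB(A)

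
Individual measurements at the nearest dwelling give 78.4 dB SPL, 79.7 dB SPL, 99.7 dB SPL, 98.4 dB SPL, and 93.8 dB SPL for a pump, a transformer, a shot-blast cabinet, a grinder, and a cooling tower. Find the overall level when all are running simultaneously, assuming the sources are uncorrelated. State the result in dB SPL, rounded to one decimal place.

For uncorrelated sources the intensities add, so convert each level to linear form, sum, and take 10·log₁₀ of the total.
Σ 10^(L/10) = 10^(78.4/10) + 10^(79.7/10) + 10^(99.7/10) + 10^(98.4/10) + 10^(93.8/10) = 1.881e+10.
L_total = 10·log₁₀(1.881e+10) = 102.74 dB SPL.

102.7 dB SPL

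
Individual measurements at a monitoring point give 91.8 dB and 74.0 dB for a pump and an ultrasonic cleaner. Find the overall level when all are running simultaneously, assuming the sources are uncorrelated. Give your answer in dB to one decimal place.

91.9 dB

For uncorrelated sources the intensities add, so convert each level to linear form, sum, and take 10·log₁₀ of the total.
Σ 10^(L/10) = 10^(91.8/10) + 10^(74.0/10) = 1.539e+09.
L_total = 10·log₁₀(1.539e+09) = 91.87 dB.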